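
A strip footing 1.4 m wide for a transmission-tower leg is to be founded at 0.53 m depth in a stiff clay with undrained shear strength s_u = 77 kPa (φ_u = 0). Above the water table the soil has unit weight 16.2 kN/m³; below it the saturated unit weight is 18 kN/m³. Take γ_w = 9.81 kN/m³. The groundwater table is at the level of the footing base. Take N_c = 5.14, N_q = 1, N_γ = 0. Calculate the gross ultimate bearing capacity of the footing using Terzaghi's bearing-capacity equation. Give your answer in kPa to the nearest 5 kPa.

q_ult ≈ 405 kPa

Overburden at base level: q = 16.2 × 0.53 = 8.586 kPa.
Cohesion term c·N_c = 77 × 5.14 = 395.78 kPa; surcharge term q·N_q = 8.586 × 1 = 8.586 kPa.
q_ult = 395.78 + 8.586 = 404.37 kPa.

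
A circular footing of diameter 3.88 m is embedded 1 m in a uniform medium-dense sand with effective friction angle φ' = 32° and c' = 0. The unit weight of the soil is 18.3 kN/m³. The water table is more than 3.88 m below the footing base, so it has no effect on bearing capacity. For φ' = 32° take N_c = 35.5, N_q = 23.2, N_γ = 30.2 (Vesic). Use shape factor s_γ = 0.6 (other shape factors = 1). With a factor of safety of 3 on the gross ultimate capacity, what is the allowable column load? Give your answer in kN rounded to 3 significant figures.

P_all ≈ 4210 kN

Effective surcharge at the founding depth q = γ·D_f = 18.3 × 1 = 18.3 kPa.
q_ult = q·N_q + 0.5·γ·B·N_γ·s_γ
     = 18.3 × 23.2 + 0.5 × 18.3 × 3.88 × 30.2 × 0.6
     = 424.56 + 643.3 = 1067.9 kPa.
Gross allowable pressure q_all = 1067.9 / 3 = 355.95 kPa.
Footing area = 11.8237 m², so allowable column load = 355.95 × 11.8237 = 4208.7 kN.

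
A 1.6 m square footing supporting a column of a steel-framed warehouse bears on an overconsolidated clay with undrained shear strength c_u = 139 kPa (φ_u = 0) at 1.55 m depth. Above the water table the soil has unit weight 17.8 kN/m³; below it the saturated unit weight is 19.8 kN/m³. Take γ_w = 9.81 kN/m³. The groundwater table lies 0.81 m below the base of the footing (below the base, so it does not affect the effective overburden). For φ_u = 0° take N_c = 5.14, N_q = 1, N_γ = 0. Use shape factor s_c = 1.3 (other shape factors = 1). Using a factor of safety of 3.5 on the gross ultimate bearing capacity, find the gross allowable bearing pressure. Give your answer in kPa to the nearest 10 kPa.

q_all ≈ 270 kPa

Effective surcharge at the founding depth q = γ·D_f = 17.8 × 1.55 = 27.59 kPa.
q_ult = c·N_c·s_c + q·N_q
     = 139 × 5.14 × 1.3 + 27.59 × 1
     = 928.8 + 27.59 = 956.39 kPa.
q_all = 956.39 / 3.5 = 273.25 kPa.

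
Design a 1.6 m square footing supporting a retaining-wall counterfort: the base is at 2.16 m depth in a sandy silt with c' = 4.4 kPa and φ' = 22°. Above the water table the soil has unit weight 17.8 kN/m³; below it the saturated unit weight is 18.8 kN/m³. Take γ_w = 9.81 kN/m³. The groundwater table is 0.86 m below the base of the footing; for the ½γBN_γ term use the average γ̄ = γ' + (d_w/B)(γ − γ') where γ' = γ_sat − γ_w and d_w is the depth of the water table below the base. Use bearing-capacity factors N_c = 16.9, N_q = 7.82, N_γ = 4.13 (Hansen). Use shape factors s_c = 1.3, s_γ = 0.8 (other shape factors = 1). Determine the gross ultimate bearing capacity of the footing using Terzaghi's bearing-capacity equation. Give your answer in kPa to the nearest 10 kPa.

Effective surcharge at the founding depth q = γ·D_f = 17.8 × 2.16 = 38.448 kPa.
With d_w = 0.86 m < B, γ̄ = 8.99 + (0.86/1.6) × (17.8 − 8.99) = 13.725 kN/m³.
q_ult = c·N_c·s_c + q·N_q + 0.5·γ·B·N_γ·s_γ
     = 4.4 × 16.9 × 1.3 + 38.448 × 7.82 + 0.5 × 13.725 × 1.6 × 4.13 × 0.8
     = 96.668 + 300.66 + 36.279 = 433.61 kPa.

q_ult ≈ 430 kPa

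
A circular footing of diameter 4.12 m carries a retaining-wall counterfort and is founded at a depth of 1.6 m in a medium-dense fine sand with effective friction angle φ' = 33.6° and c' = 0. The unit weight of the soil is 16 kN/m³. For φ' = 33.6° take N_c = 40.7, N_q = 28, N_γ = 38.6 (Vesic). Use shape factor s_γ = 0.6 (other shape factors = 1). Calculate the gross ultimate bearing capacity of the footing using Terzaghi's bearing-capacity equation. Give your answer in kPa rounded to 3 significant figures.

q_ult ≈ 1480 kPa

Effective surcharge at the founding depth q = γ·D_f = 16 × 1.6 = 25.6 kPa.
q_ult = q·N_q + 0.5·γ·B·N_γ·s_γ
     = 25.6 × 28 + 0.5 × 16 × 4.12 × 38.6 × 0.6
     = 716.8 + 763.35 = 1480.2 kPa.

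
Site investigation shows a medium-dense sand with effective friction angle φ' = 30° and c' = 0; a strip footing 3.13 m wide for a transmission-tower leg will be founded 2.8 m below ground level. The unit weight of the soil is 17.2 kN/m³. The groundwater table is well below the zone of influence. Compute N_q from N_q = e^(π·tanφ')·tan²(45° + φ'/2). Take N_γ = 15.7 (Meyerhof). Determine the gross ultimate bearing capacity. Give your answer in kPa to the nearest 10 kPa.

tan30° = 0.5774, so N_q = e^(π×0.5774)·tan²(60°) = 6.134 × 3.0 = 18.4.
Effective surcharge at the founding depth q = γ·D_f = 17.2 × 2.8 = 48.16 kPa.
q_ult = q·N_q + 0.5·γ·B·N_γ
     = 48.16 × 18.401 + 0.5 × 17.2 × 3.13 × 15.7
     = 886.2 + 422.61 = 1308.8 kPa.

q_ult ≈ 1310 kPa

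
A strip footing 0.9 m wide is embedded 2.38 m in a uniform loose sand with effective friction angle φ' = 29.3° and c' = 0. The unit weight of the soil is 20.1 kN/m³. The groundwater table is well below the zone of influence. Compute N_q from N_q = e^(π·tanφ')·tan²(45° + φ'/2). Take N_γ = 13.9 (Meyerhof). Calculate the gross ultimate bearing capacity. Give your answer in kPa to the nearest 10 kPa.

q_ult ≈ 940 kPa

tan29.3° = 0.5612, so N_q = e^(π×0.5612)·tan²(59.65°) = 5.83 × 2.917 = 17.
Effective surcharge at the founding depth q = γ·D_f = 20.1 × 2.38 = 47.838 kPa.
q_ult = q·N_q + 0.5·γ·B·N_γ
     = 47.838 × 17.004 + 0.5 × 20.1 × 0.9 × 13.9
     = 813.46 + 125.73 = 939.18 kPa.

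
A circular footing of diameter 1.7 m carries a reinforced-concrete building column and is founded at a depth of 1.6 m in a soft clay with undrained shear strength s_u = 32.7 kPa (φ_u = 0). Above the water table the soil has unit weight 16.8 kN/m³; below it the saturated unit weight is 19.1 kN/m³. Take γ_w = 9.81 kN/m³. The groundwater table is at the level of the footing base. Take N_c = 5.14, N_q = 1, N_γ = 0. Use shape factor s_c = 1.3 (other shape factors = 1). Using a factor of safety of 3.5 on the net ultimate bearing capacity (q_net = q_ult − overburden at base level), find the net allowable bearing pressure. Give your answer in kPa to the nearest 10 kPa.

q_all(net) ≈ 60 kPa

Effective surcharge at the founding depth q = γ·D_f = 16.8 × 1.6 = 26.88 kPa.
q_ult = c·N_c·s_c + q·N_q
     = 32.7 × 5.14 × 1.3 + 26.88 × 1
     = 218.5 + 26.88 = 245.38 kPa.
q_net = 245.38 − 26.88 = 218.5 kPa.
q_all(net) = 218.5 / 3.5 = 62.429 kPa.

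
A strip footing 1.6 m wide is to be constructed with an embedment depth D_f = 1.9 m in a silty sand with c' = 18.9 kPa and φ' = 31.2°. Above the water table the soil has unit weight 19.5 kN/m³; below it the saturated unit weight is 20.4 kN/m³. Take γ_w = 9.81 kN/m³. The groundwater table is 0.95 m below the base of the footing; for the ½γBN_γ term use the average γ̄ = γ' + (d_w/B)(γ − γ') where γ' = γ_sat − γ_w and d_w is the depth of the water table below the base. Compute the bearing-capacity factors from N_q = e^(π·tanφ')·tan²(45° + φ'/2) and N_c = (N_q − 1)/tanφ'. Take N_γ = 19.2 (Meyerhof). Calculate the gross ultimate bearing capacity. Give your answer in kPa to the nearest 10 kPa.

q_ult ≈ 1650 kPa

tan31.2° = 0.6056, so N_q = e^(π×0.6056)·tan²(60.6°) = 6.703 × 3.15 = 21.11.
N_c = (21.11 − 1)/tan31.2° = 33.21.
q = γ·D_f = 19.5 × 1.9 = 37.05 kPa.
γ' = 10.59 kN/m³; averaging over the depth B below the base, γ̄ = γ' + (d_w/B)(γ − γ') = 15.88 kN/m³.
c·N_c = 18.9 × 33.211 = 627.68 kPa
q·N_q = 37.05 × 21.113 = 782.24 kPa
0.5·γ·B·N_γ = 0.5 × 15.88 × 1.6 × 19.2 = 243.92 kPa
q_ult = 627.68 + 782.24 + 243.92 = 1653.8 kPa.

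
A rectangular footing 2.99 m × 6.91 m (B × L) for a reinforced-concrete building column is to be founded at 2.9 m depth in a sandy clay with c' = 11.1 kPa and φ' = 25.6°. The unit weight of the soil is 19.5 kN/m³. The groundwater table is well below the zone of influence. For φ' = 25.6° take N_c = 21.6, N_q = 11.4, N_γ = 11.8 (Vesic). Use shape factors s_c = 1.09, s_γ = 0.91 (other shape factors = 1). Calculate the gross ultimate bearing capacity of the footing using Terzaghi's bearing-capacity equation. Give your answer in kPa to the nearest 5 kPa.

q = γ·D_f = 19.5 × 2.9 = 56.55 kPa.
c·N_c·s_c = 11.1 × 21.6 × 1.09 = 261.34 kPa
q·N_q = 56.55 × 11.4 = 644.67 kPa
0.5·γ·B·N_γ·s_γ = 0.5 × 19.5 × 2.99 × 11.8 × 0.91 = 313.04 kPa
q_ult = 261.34 + 644.67 + 313.04 = 1219 kPa.

q_ult ≈ 1220 kPa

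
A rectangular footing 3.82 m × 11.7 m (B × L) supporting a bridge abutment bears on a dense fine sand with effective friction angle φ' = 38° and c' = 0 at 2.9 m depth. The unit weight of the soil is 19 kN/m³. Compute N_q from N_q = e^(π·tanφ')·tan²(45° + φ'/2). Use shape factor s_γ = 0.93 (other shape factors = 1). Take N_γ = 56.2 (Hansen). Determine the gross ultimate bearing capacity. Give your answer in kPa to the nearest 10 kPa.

tan38° = 0.7813, so N_q = e^(π×0.7813)·tan²(64°) = 11.64 × 4.204 = 48.93.
Overburden at base level: q = 19 × 2.9 = 55.1 kPa.
Surcharge term q·N_q = 55.1 × 48.933 = 2696.2 kPa; self-weight term 0.5·γ·B·N_γ·s_γ = 0.5 × 19 × 3.82 × 56.2 × 0.93 = 1896.7 kPa.
q_ult = 2696.2 + 1896.7 = 4593 kPa.

q_ult ≈ 4590 kPa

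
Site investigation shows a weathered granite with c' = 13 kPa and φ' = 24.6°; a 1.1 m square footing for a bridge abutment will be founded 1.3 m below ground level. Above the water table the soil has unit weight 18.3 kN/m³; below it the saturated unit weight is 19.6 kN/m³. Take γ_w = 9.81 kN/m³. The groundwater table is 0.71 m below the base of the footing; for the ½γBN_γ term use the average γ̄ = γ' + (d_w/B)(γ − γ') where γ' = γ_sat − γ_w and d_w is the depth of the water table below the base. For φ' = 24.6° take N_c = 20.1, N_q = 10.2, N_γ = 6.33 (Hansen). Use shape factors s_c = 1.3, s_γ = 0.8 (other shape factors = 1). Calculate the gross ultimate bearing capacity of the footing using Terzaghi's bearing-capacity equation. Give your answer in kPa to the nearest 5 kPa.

q_ult ≈ 625 kPa

Overburden at base level: q = 18.3 × 1.3 = 23.79 kPa.
The water table is 0.71 m below the base (< B = 1.1 m), so the ½γBN_γ term uses γ̄ = γ' + (d_w/B)(γ − γ') = 9.79 + (0.71/1.1)(18.3 − 9.79) = 15.283 kN/m³.
Cohesion term c·N_c·s_c = 13 × 20.1 × 1.3 = 339.69 kPa; surcharge term q·N_q = 23.79 × 10.2 = 242.66 kPa; self-weight term 0.5·γ·B·N_γ·s_γ = 0.5 × 15.283 × 1.1 × 6.33 × 0.8 = 42.566 kPa.
q_ult = 339.69 + 242.66 + 42.566 = 624.91 kPa.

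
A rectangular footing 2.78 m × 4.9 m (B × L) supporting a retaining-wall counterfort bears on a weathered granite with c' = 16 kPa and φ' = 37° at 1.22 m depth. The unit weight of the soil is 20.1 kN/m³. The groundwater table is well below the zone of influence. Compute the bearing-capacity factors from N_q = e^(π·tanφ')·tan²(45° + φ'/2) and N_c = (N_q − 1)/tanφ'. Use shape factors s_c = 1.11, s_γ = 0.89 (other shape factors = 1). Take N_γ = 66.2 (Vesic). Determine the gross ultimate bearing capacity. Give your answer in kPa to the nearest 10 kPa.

q_ult ≈ 3690 kPa

tan37° = 0.7536, so N_q = e^(π×0.7536)·tan²(63.5°) = 10.669 × 4.023 = 42.92.
N_c = (42.92 − 1)/tan37° = 55.63.
Overburden at base level: q = 20.1 × 1.22 = 24.522 kPa.
Cohesion term c·N_c·s_c = 16 × 55.63 × 1.11 = 987.98 kPa; surcharge term q·N_q = 24.522 × 42.92 = 1052.5 kPa; self-weight term 0.5·γ·B·N_γ·s_γ = 0.5 × 20.1 × 2.78 × 66.2 × 0.89 = 1646.1 kPa.
q_ult = 987.98 + 1052.5 + 1646.1 = 3686.6 kPa.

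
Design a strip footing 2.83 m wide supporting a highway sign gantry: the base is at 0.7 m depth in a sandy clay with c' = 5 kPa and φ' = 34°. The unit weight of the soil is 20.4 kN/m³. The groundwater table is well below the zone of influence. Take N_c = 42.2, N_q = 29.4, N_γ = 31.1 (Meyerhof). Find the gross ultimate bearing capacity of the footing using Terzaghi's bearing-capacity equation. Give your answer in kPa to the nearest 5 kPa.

q_ult ≈ 1530 kPa

Overburden at base level: q = 20.4 × 0.7 = 14.28 kPa.
Cohesion term c·N_c = 5 × 42.2 = 211 kPa; surcharge term q·N_q = 14.28 × 29.4 = 419.83 kPa; self-weight term 0.5·γ·B·N_γ = 0.5 × 20.4 × 2.83 × 31.1 = 897.73 kPa.
q_ult = 211 + 419.83 + 897.73 = 1528.6 kPa.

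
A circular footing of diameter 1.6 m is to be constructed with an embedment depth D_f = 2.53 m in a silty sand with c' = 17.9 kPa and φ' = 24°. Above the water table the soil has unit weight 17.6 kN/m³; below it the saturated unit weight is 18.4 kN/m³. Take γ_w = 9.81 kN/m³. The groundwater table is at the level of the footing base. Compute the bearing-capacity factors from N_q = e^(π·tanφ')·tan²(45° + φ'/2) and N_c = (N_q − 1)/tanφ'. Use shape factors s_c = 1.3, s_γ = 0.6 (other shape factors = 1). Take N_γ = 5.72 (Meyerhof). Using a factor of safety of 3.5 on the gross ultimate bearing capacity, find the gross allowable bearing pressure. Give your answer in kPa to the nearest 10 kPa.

N_q = e^(π·tan24°)·tan²(57°) = 9.6; N_c = (N_q − 1)/tanφ' = 19.32.
q = γ·D_f = 17.6 × 2.53 = 44.528 kPa.
For the ½γBN_γ term take γ' = 18.4 − 9.81 = 8.59 kN/m³ (soil below base is submerged).
c·N_c·s_c = 17.9 × 19.324 × 1.3 = 449.66 kPa
q·N_q = 44.528 × 9.6034 = 427.62 kPa
0.5·γ·B·N_γ·s_γ = 0.5 × 8.59 × 1.6 × 5.72 × 0.6 = 23.585 kPa
q_ult = 449.66 + 427.62 + 23.585 = 900.86 kPa.
q_all = 900.86 / 3.5 = 257.39 kPa.

q_all ≈ 260 kPa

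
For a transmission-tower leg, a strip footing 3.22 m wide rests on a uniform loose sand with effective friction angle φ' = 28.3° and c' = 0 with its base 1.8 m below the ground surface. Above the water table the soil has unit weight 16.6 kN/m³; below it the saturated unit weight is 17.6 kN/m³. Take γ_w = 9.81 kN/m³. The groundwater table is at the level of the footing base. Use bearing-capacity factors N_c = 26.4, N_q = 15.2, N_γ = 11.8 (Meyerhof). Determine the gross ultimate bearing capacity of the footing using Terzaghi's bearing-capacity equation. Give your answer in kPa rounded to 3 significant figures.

Effective surcharge at the founding depth q = γ·D_f = 16.6 × 1.8 = 29.88 kPa.
The water table coincides with the base, so in the self-weight term γ → γ' = 7.79 kN/m³.
q_ult = q·N_q + 0.5·γ·B·N_γ
     = 29.88 × 15.2 + 0.5 × 7.79 × 3.22 × 11.8
     = 454.18 + 147.99 = 602.17 kPa.

q_ult ≈ 602 kPa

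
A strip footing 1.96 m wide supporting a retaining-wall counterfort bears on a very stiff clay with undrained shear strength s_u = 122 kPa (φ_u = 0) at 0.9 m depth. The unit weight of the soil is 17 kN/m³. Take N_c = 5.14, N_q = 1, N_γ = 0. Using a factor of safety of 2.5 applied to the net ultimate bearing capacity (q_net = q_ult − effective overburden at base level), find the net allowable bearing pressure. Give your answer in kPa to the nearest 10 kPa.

q = γ·D_f = 17 × 0.9 = 15.3 kPa.
c·N_c = 122 × 5.14 = 627.08 kPa
q·N_q = 15.3 × 1 = 15.3 kPa
q_ult = 627.08 + 15.3 = 642.38 kPa.
Net ultimate: q_net = 642.38 − 15.3 = 627.08 kPa.
q_all(net) = 627.08 / 2.5 = 250.83 kPa.

q_all(net) ≈ 250 kPa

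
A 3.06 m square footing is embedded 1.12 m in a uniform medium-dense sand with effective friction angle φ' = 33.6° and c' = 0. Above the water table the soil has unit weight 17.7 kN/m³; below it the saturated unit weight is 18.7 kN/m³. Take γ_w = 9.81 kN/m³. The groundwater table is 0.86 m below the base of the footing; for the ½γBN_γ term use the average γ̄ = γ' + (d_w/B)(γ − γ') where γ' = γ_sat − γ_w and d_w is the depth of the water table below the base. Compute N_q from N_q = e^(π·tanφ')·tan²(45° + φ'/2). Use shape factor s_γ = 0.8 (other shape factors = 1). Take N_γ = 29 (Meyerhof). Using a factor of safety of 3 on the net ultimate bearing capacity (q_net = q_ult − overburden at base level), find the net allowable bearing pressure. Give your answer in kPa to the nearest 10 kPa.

q_all(net) ≈ 310 kPa

N_q = e^(π·tan33.6°)·tan²(61.8°) = 28.04.
Overburden at base level: q = 17.7 × 1.12 = 19.824 kPa.
The water table is 0.86 m below the base (< B = 3.06 m), so the ½γBN_γ term uses γ̄ = γ' + (d_w/B)(γ − γ') = 8.89 + (0.86/3.06)(17.7 − 8.89) = 11.366 kN/m³.
Surcharge term q·N_q = 19.824 × 28.044 = 555.95 kPa; self-weight term 0.5·γ·B·N_γ·s_γ = 0.5 × 11.366 × 3.06 × 29 × 0.8 = 403.45 kPa.
q_ult = 555.95 + 403.45 = 959.4 kPa.
q_net = 959.4 − 19.824 = 939.57 kPa.
q_all(net) = 939.57 / 3 = 313.19 kPa.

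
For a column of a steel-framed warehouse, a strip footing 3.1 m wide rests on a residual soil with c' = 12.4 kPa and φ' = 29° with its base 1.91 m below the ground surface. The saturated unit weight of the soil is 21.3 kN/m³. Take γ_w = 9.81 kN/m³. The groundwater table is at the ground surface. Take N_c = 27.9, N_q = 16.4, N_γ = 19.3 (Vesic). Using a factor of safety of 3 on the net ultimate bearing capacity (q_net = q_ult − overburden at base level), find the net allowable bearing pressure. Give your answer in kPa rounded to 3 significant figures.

q_all(net) ≈ 343 kPa

Water table at ground surface, so effective unit weight γ' = 21.3 − 9.81 = 11.49 kN/m³ is used throughout; overburden q = 11.49 × 1.91 = 21.946 kPa; the same γ' applies in the ½γBN_γ term.
Cohesion term c·N_c = 12.4 × 27.9 = 345.96 kPa; surcharge term q·N_q = 21.946 × 16.4 = 359.91 kPa; self-weight term 0.5·γ·B·N_γ = 0.5 × 11.49 × 3.1 × 19.3 = 343.72 kPa.
q_ult = 345.96 + 359.91 + 343.72 = 1049.6 kPa.
q_net = 1049.6 − 21.946 = 1027.7 kPa.
q_all(net) = 1027.7 / 3 = 342.55 kPa.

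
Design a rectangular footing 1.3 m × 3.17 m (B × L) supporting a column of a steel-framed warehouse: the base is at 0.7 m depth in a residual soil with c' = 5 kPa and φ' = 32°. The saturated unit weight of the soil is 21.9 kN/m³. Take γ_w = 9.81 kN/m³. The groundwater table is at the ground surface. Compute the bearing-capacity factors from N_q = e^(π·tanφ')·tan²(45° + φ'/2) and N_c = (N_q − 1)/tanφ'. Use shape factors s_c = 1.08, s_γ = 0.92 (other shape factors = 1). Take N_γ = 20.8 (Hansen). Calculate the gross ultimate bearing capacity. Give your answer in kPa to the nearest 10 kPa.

tan32° = 0.6249, so N_q = e^(π×0.6249)·tan²(61°) = 7.121 × 3.255 = 23.18.
N_c = (23.18 − 1)/tan32° = 35.49.
Water table at ground surface, so effective unit weight γ' = 21.9 − 9.81 = 12.09 kN/m³ is used throughout; overburden q = 12.09 × 0.7 = 8.463 kPa; the same γ' applies in the ½γBN_γ term.
Cohesion term c·N_c·s_c = 5 × 35.49 × 1.08 = 191.65 kPa; surcharge term q·N_q = 8.463 × 23.177 = 196.15 kPa; self-weight term 0.5·γ·B·N_γ·s_γ = 0.5 × 12.09 × 1.3 × 20.8 × 0.92 = 150.38 kPa.
q_ult = 191.65 + 196.15 + 150.38 = 538.17 kPa.

q_ult ≈ 540 kPa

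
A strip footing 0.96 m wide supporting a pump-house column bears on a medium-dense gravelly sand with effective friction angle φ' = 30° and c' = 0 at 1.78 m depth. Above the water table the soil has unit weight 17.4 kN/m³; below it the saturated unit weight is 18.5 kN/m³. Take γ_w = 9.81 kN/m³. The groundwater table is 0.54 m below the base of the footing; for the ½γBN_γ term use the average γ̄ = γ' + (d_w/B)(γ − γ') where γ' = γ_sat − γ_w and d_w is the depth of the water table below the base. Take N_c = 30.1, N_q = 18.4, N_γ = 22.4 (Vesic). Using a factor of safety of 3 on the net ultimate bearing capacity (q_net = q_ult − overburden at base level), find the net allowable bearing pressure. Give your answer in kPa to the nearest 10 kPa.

q_all(net) ≈ 230 kPa

Effective surcharge at the founding depth q = γ·D_f = 17.4 × 1.78 = 30.972 kPa.
With d_w = 0.54 m < B, γ̄ = 8.69 + (0.54/0.96) × (17.4 − 8.69) = 13.589 kN/m³.
q_ult = q·N_q + 0.5·γ·B·N_γ
     = 30.972 × 18.4 + 0.5 × 13.589 × 0.96 × 22.4
     = 569.88 + 146.11 = 716 kPa.
q_net = 716 − 30.972 = 685.03 kPa.
q_all(net) = 685.03 / 3 = 228.34 kPa.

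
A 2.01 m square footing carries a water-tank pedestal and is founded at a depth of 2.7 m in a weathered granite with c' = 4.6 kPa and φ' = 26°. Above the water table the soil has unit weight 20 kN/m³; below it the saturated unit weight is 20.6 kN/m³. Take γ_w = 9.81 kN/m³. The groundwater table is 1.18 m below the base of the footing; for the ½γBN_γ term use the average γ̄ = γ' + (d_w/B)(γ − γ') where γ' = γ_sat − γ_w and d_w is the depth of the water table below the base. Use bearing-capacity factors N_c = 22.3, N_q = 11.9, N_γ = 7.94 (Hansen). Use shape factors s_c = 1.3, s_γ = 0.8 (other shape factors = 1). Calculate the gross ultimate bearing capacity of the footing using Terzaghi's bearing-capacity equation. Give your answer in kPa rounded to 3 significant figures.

q_ult ≈ 879 kPa

q = γ·D_f = 20 × 2.7 = 54 kPa.
γ' = 10.79 kN/m³; averaging over the depth B below the base, γ̄ = γ' + (d_w/B)(γ − γ') = 16.197 kN/m³.
c·N_c·s_c = 4.6 × 22.3 × 1.3 = 133.35 kPa
q·N_q = 54 × 11.9 = 642.6 kPa
0.5·γ·B·N_γ·s_γ = 0.5 × 16.197 × 2.01 × 7.94 × 0.8 = 103.4 kPa
q_ult = 133.35 + 642.6 + 103.4 = 879.35 kPa.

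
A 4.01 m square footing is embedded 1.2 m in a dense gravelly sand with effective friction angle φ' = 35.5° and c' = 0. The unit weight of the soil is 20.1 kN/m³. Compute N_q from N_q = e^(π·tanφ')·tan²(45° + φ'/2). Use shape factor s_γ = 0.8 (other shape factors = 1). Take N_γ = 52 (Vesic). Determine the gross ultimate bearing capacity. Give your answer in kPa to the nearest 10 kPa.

q_ult ≈ 2530 kPa

tan35.5° = 0.7133, so N_q = e^(π×0.7133)·tan²(62.75°) = 9.402 × 3.77 = 35.44.
q = γ·D_f = 20.1 × 1.2 = 24.12 kPa.
q·N_q = 24.12 × 35.443 = 854.88 kPa
0.5·γ·B·N_γ·s_γ = 0.5 × 20.1 × 4.01 × 52 × 0.8 = 1676.5 kPa
q_ult = 854.88 + 1676.5 = 2531.4 kPa.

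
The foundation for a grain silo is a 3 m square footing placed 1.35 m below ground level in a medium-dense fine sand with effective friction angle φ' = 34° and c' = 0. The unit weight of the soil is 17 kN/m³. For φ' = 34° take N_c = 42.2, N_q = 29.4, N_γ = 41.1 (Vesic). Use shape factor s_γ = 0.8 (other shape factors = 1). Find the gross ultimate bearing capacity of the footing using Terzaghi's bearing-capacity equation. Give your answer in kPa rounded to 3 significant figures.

Overburden at base level: q = 17 × 1.35 = 22.95 kPa.
Surcharge term q·N_q = 22.95 × 29.4 = 674.73 kPa; self-weight term 0.5·γ·B·N_γ·s_γ = 0.5 × 17 × 3 × 41.1 × 0.8 = 838.44 kPa.
q_ult = 674.73 + 838.44 = 1513.2 kPa.

q_ult ≈ 1510 kPa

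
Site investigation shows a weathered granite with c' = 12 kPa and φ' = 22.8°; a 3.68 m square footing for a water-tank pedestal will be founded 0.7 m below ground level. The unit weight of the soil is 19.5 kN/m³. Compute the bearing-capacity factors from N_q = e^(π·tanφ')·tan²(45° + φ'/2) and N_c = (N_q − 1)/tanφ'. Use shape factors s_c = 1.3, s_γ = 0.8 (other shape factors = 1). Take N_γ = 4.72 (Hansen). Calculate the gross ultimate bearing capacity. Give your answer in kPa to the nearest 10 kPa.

q_ult ≈ 530 kPa

tan22.8° = 0.4204, so N_q = e^(π×0.4204)·tan²(56.4°) = 3.746 × 2.265 = 8.49.
N_c = (8.49 − 1)/tan22.8° = 17.81.
q = γ·D_f = 19.5 × 0.7 = 13.65 kPa.
c·N_c·s_c = 12 × 17.807 × 1.3 = 277.79 kPa
q·N_q = 13.65 × 8.4854 = 115.83 kPa
0.5·γ·B·N_γ·s_γ = 0.5 × 19.5 × 3.68 × 4.72 × 0.8 = 135.48 kPa
q_ult = 277.79 + 115.83 + 135.48 = 529.1 kPa.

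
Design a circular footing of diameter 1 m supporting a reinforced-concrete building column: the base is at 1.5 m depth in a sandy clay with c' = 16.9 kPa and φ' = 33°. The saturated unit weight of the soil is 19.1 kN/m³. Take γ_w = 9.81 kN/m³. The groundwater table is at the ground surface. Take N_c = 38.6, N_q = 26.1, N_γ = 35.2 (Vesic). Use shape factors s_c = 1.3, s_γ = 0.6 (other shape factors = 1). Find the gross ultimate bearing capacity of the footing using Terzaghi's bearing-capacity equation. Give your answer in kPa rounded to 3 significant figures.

q_ult ≈ 1310 kPa

γ' = 19.1 − 9.81 = 9.29 kN/m³ (submerged throughout). q = 9.29 × 1.5 = 13.935 kPa; the same γ' applies in the ½γBN_γ term.
c·N_c·s_c = 16.9 × 38.6 × 1.3 = 848.04 kPa
q·N_q = 13.935 × 26.1 = 363.7 kPa
0.5·γ·B·N_γ·s_γ = 0.5 × 9.29 × 1 × 35.2 × 0.6 = 98.102 kPa
q_ult = 848.04 + 363.7 + 98.102 = 1309.8 kPa.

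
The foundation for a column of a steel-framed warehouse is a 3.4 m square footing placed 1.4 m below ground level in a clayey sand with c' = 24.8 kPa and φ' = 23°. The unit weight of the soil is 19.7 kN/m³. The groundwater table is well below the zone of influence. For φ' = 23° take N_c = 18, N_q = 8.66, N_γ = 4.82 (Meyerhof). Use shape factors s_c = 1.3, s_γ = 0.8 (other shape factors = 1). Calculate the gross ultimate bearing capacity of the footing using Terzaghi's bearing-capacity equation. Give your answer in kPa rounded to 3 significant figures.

q_ult ≈ 948 kPa

Overburden at base level: q = 19.7 × 1.4 = 27.58 kPa.
Cohesion term c·N_c·s_c = 24.8 × 18 × 1.3 = 580.32 kPa; surcharge term q·N_q = 27.58 × 8.66 = 238.84 kPa; self-weight term 0.5·γ·B·N_γ·s_γ = 0.5 × 19.7 × 3.4 × 4.82 × 0.8 = 129.14 kPa.
q_ult = 580.32 + 238.84 + 129.14 = 948.3 kPa.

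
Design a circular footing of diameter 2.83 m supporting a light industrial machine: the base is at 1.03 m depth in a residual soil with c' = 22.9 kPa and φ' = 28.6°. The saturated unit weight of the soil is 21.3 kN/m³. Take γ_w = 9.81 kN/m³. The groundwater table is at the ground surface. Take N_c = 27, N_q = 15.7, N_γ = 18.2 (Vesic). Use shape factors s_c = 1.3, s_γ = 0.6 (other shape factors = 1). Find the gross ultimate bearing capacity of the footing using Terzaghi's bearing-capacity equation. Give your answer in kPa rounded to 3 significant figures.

q_ult ≈ 1170 kPa

Water table at ground surface, so effective unit weight γ' = 21.3 − 9.81 = 11.49 kN/m³ is used throughout; overburden q = 11.49 × 1.03 = 11.835 kPa; the same γ' applies in the ½γBN_γ term.
Cohesion term c·N_c·s_c = 22.9 × 27 × 1.3 = 803.79 kPa; surcharge term q·N_q = 11.835 × 15.7 = 185.8 kPa; self-weight term 0.5·γ·B·N_γ·s_γ = 0.5 × 11.49 × 2.83 × 18.2 × 0.6 = 177.54 kPa.
q_ult = 803.79 + 185.8 + 177.54 = 1167.1 kPa.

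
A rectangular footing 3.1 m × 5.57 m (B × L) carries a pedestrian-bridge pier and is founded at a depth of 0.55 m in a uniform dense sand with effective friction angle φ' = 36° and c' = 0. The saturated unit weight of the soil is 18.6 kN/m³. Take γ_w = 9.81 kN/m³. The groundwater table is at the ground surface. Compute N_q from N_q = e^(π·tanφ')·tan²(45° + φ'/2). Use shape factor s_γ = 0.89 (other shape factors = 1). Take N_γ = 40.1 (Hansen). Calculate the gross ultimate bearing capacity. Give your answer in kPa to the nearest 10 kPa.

q_ult ≈ 670 kPa

tan36° = 0.7265, so N_q = e^(π×0.7265)·tan²(63°) = 9.801 × 3.852 = 37.75.
With the water table at the surface the whole profile is submerged: γ' = 18.6 − 9.81 = 8.79 kN/m³, so q = γ'·D_f = 4.8345 kPa; the same γ' applies in the ½γBN_γ term.
q_ult = q·N_q + 0.5·γ·B·N_γ·s_γ
     = 4.8345 × 37.752 + 0.5 × 8.79 × 3.1 × 40.1 × 0.89
     = 182.51 + 486.24 = 668.76 kPa.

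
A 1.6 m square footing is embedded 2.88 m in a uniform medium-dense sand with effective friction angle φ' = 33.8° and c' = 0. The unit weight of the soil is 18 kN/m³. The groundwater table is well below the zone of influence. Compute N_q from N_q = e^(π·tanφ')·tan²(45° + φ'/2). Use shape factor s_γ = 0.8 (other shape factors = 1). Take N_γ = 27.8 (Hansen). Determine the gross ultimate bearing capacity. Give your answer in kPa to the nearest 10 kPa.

q_ult ≈ 1810 kPa

tan33.8° = 0.6694, so N_q = e^(π×0.6694)·tan²(61.9°) = 8.192 × 3.508 = 28.73.
Effective surcharge at the founding depth q = γ·D_f = 18 × 2.88 = 51.84 kPa.
q_ult = q·N_q + 0.5·γ·B·N_γ·s_γ
     = 51.84 × 28.732 + 0.5 × 18 × 1.6 × 27.8 × 0.8
     = 1489.5 + 320.26 = 1809.7 kPa.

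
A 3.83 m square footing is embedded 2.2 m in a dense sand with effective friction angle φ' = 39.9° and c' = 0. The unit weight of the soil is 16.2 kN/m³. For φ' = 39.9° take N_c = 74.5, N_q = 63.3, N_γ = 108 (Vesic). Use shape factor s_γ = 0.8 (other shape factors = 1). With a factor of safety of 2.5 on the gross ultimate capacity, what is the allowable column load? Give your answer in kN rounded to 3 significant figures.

P_all ≈ 29000 kN

Effective surcharge at the founding depth q = γ·D_f = 16.2 × 2.2 = 35.64 kPa.
q_ult = q·N_q + 0.5·γ·B·N_γ·s_γ
     = 35.64 × 63.3 + 0.5 × 16.2 × 3.83 × 108 × 0.8
     = 2256 + 2680.4 = 4936.4 kPa.
Gross allowable pressure q_all = 4936.4 / 2.5 = 1974.6 kPa.
Footing area = 14.6689 m², so allowable column load = 1974.6 × 14.6689 = 28965 kN.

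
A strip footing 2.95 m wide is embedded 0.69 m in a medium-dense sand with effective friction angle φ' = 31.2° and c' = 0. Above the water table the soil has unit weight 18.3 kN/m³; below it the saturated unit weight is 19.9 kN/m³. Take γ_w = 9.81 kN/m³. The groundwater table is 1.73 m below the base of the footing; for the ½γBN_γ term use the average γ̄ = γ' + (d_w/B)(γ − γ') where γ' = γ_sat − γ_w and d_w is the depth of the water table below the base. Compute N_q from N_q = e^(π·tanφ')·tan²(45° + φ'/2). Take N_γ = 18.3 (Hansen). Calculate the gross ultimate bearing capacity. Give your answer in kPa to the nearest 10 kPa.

tan31.2° = 0.6056, so N_q = e^(π×0.6056)·tan²(60.6°) = 6.703 × 3.15 = 21.11.
q = γ·D_f = 18.3 × 0.69 = 12.627 kPa.
γ' = 10.09 kN/m³; averaging over the depth B below the base, γ̄ = γ' + (d_w/B)(γ − γ') = 14.905 kN/m³.
q·N_q = 12.627 × 21.113 = 266.6 kPa
0.5·γ·B·N_γ = 0.5 × 14.905 × 2.95 × 18.3 = 402.31 kPa
q_ult = 266.6 + 402.31 = 668.91 kPa.

q_ult ≈ 670 kPa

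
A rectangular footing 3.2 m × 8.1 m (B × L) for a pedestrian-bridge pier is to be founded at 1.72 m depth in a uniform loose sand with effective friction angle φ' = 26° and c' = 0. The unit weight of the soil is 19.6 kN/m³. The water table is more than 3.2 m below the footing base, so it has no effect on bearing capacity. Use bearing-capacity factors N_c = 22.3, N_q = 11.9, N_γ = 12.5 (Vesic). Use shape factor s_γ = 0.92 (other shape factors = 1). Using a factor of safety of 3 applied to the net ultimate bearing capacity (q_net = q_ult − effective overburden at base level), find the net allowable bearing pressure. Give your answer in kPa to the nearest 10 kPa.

q_all(net) ≈ 240 kPa

Overburden at base level: q = 19.6 × 1.72 = 33.712 kPa.
Surcharge term q·N_q = 33.712 × 11.9 = 401.17 kPa; self-weight term 0.5·γ·B·N_γ·s_γ = 0.5 × 19.6 × 3.2 × 12.5 × 0.92 = 360.64 kPa.
q_ult = 401.17 + 360.64 = 761.81 kPa.
Net ultimate: q_net = 761.81 − 33.712 = 728.1 kPa.
q_all(net) = 728.1 / 3 = 242.7 kPa.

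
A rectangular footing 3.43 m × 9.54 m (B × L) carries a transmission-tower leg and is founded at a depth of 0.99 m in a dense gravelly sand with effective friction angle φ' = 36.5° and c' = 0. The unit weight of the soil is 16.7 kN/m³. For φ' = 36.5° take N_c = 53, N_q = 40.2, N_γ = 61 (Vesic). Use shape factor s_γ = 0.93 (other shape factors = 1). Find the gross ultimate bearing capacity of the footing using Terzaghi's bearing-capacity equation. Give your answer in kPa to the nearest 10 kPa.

q_ult ≈ 2290 kPa

q = γ·D_f = 16.7 × 0.99 = 16.533 kPa.
q·N_q = 16.533 × 40.2 = 664.63 kPa
0.5·γ·B·N_γ·s_γ = 0.5 × 16.7 × 3.43 × 61 × 0.93 = 1624.8 kPa
q_ult = 664.63 + 1624.8 = 2289.4 kPa.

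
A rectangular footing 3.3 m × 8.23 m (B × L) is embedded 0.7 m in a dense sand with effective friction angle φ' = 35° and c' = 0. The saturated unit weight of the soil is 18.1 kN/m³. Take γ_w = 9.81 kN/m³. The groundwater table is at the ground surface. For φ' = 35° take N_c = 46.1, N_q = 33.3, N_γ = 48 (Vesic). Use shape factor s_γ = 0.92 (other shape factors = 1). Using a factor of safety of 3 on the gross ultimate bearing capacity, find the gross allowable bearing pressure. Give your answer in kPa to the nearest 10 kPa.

γ' = 18.1 − 9.81 = 8.29 kN/m³ (submerged throughout). q = 8.29 × 0.7 = 5.803 kPa; the same γ' applies in the ½γBN_γ term.
q·N_q = 5.803 × 33.3 = 193.24 kPa
0.5·γ·B·N_γ·s_γ = 0.5 × 8.29 × 3.3 × 48 × 0.92 = 604.04 kPa
q_ult = 193.24 + 604.04 = 797.28 kPa.
q_all = 797.28 / 3 = 265.76 kPa.

q_all ≈ 270 kPa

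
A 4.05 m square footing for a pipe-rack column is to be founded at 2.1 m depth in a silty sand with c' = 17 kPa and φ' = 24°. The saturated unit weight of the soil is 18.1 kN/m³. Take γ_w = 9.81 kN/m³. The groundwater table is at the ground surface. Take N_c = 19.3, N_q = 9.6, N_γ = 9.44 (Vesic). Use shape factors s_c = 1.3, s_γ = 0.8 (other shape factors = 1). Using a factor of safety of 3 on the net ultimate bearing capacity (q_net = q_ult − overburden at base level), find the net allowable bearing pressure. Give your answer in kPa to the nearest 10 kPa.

q_all(net) ≈ 230 kPa

With the water table at the surface the whole profile is submerged: γ' = 18.1 − 9.81 = 8.29 kN/m³, so q = γ'·D_f = 17.409 kPa; the same γ' applies in the ½γBN_γ term.
q_ult = c·N_c·s_c + q·N_q + 0.5·γ·B·N_γ·s_γ
     = 17 × 19.3 × 1.3 + 17.409 × 9.6 + 0.5 × 8.29 × 4.05 × 9.44 × 0.8
     = 426.53 + 167.13 + 126.78 = 720.43 kPa.
q_net = 720.43 − 17.409 = 703.02 kPa.
q_all(net) = 703.02 / 3 = 234.34 kPa.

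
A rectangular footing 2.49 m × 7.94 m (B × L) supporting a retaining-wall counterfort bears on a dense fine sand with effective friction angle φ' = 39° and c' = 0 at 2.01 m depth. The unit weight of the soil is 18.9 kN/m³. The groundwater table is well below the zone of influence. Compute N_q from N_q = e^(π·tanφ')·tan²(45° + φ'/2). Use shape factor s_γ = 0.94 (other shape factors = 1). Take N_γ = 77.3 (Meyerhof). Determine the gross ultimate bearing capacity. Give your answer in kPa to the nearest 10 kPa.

q_ult ≈ 3840 kPa

tan39° = 0.8098, so N_q = e^(π×0.8098)·tan²(64.5°) = 12.731 × 4.395 = 55.96.
Effective surcharge at the founding depth q = γ·D_f = 18.9 × 2.01 = 37.989 kPa.
q_ult = q·N_q + 0.5·γ·B·N_γ·s_γ
     = 37.989 × 55.957 + 0.5 × 18.9 × 2.49 × 77.3 × 0.94
     = 2125.8 + 1709.8 = 3835.5 kPa.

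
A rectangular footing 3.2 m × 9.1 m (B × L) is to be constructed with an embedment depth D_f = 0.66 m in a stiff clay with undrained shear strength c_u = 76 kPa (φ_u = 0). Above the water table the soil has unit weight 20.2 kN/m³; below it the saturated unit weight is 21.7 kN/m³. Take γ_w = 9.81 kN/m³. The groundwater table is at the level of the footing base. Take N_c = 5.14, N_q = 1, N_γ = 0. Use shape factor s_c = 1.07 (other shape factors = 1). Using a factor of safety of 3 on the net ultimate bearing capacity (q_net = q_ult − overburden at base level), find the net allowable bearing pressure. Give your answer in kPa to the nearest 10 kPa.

q = γ·D_f = 20.2 × 0.66 = 13.332 kPa.
c·N_c·s_c = 76 × 5.14 × 1.07 = 417.98 kPa
q·N_q = 13.332 × 1 = 13.332 kPa
q_ult = 417.98 + 13.332 = 431.32 kPa.
q_net = 431.32 − 13.332 = 417.98 kPa.
q_all(net) = 417.98 / 3 = 139.33 kPa.

q_all(net) ≈ 140 kPa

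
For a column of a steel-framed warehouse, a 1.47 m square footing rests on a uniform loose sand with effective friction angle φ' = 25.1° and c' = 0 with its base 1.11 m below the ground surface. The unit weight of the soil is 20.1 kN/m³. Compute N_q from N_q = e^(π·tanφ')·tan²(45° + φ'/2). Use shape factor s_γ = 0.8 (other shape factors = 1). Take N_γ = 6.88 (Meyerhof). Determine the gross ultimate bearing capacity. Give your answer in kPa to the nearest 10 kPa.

tan25.1° = 0.4684, so N_q = e^(π×0.4684)·tan²(57.55°) = 4.356 × 2.473 = 10.78.
Overburden at base level: q = 20.1 × 1.11 = 22.311 kPa.
Surcharge term q·N_q = 22.311 × 10.775 = 240.4 kPa; self-weight term 0.5·γ·B·N_γ·s_γ = 0.5 × 20.1 × 1.47 × 6.88 × 0.8 = 81.313 kPa.
q_ult = 240.4 + 81.313 = 321.72 kPa.

q_ult ≈ 320 kPa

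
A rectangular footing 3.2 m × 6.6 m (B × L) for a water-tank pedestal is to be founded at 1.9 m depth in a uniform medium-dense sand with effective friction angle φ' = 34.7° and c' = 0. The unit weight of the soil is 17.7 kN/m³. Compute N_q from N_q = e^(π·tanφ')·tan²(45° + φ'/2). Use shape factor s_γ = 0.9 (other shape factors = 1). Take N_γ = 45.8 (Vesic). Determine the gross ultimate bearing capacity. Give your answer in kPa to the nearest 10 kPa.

tan34.7° = 0.6924, so N_q = e^(π×0.6924)·tan²(62.35°) = 8.805 × 3.643 = 32.08.
q = γ·D_f = 17.7 × 1.9 = 33.63 kPa.
q·N_q = 33.63 × 32.081 = 1078.9 kPa
0.5·γ·B·N_γ·s_γ = 0.5 × 17.7 × 3.2 × 45.8 × 0.9 = 1167.4 kPa
q_ult = 1078.9 + 1167.4 = 2246.2 kPa.

q_ult ≈ 2250 kPa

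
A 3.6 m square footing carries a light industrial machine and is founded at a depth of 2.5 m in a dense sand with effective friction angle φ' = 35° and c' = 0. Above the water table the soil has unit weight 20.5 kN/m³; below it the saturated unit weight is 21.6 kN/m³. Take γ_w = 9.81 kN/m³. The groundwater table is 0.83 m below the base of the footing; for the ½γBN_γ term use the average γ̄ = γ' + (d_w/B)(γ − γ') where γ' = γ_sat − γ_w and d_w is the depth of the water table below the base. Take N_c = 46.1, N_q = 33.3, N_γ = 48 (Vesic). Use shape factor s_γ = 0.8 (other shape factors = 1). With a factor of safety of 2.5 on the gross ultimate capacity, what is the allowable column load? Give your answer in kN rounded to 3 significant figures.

Effective surcharge at the founding depth q = γ·D_f = 20.5 × 2.5 = 51.25 kPa.
With d_w = 0.83 m < B, γ̄ = 11.79 + (0.83/3.6) × (20.5 − 11.79) = 13.798 kN/m³.
q_ult = q·N_q + 0.5·γ·B·N_γ·s_γ
     = 51.25 × 33.3 + 0.5 × 13.798 × 3.6 × 48 × 0.8
     = 1706.6 + 953.73 = 2660.4 kPa.
Gross allowable pressure q_all = 2660.4 / 2.5 = 1064.1 kPa.
Footing area = 12.96 m², so allowable column load = 1064.1 × 12.96 = 13791 kN.

P_all ≈ 13800 kN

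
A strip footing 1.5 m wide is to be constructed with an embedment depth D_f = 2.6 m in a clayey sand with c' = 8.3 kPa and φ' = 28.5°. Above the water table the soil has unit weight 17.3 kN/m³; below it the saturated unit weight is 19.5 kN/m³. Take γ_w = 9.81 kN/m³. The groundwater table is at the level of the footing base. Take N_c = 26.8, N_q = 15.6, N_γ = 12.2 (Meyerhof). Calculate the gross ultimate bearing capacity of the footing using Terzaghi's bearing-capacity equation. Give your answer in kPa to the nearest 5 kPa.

Effective surcharge at the founding depth q = γ·D_f = 17.3 × 2.6 = 44.98 kPa.
The water table coincides with the base, so in the self-weight term γ → γ' = 9.69 kN/m³.
q_ult = c·N_c + q·N_q + 0.5·γ·B·N_γ
     = 8.3 × 26.8 + 44.98 × 15.6 + 0.5 × 9.69 × 1.5 × 12.2
     = 222.44 + 701.69 + 88.663 = 1012.8 kPa.

q_ult ≈ 1015 kPa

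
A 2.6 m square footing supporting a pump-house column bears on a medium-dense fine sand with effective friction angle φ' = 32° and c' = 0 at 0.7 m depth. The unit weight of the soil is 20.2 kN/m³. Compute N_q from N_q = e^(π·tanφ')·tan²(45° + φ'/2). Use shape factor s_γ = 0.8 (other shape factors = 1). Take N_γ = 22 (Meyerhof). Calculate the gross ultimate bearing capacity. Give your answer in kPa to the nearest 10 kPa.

q_ult ≈ 790 kPa

tan32° = 0.6249, so N_q = e^(π×0.6249)·tan²(61°) = 7.121 × 3.255 = 23.18.
Overburden at base level: q = 20.2 × 0.7 = 14.14 kPa.
Surcharge term q·N_q = 14.14 × 23.177 = 327.72 kPa; self-weight term 0.5·γ·B·N_γ·s_γ = 0.5 × 20.2 × 2.6 × 22 × 0.8 = 462.18 kPa.
q_ult = 327.72 + 462.18 = 789.9 kPa.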